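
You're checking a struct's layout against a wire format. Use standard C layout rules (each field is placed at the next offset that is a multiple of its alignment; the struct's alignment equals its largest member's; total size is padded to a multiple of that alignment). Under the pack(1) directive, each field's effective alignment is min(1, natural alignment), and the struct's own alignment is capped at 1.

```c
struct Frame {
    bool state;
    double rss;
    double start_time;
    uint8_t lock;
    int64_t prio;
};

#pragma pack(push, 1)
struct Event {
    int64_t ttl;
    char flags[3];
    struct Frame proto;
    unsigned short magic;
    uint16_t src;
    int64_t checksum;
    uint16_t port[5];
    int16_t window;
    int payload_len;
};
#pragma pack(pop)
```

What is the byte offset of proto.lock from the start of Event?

Frame: @0: state [1B, align 1] → 1; +7 pad (align 8); @8: rss [8B, align 8] → 16; @16: start_time [8B, align 8] → 24; @24: lock [1B, align 1] → 25; +7 pad (align 8); @32: prio [8B, align 8] → 40; size 40, align 8
@0: ttl [8B, align 1] → 8
@8: flags [3B, align 1] → 11
@11: proto [40B, align 1] → 51
within Frame: lock at 24
11 + 24 = 35

35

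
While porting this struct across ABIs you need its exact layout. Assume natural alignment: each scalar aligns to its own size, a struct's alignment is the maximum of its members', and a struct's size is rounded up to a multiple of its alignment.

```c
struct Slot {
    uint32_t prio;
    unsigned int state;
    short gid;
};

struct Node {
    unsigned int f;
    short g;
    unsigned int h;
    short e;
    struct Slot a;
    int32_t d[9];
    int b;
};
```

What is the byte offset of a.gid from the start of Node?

24

Slot: prio at 0 (size 4, align 4) → ends 4; state at 4 (size 4, align 4) → ends 8; gid at 8 (size 2, align 2) → ends 10; tail pad 2 to reach multiple of 4; total 12 bytes, alignment 4
f at 0 (size 4, align 4) → ends 4
g at 4 (size 2, align 2) → ends 6
pad 2 to align 4 for h
h at 8 (size 4, align 4) → ends 12
e at 12 (size 2, align 2) → ends 14
pad 2 to align 4 for a
a at 16 (size 12, align 4) → ends 28
within Slot: gid at 8
16 + 8 = 24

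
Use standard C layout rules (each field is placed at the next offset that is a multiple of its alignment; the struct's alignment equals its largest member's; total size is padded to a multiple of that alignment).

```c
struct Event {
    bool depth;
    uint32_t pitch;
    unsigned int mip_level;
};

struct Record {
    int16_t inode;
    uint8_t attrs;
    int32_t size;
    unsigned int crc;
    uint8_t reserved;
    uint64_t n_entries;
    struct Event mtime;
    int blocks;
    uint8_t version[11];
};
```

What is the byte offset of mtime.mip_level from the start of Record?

Event: 0..1  depth  (1B, 1-aligned); 1..4  -- padding (3B); 4..8  pitch  (4B, 4-aligned); 8..12  mip_level  (4B, 4-aligned); sizeof = 12, alignof = 4
0..2  inode  (2B, 2-aligned)
2..3  attrs  (1B, 1-aligned)
3..4  -- padding (1B)
4..8  size  (4B, 4-aligned)
8..12  crc  (4B, 4-aligned)
12..13  reserved  (1B, 1-aligned)
13..16  -- padding (3B)
16..24  n_entries  (8B, 8-aligned)
24..36  mtime  (12B, 4-aligned)
within Event: mip_level at 8
24 + 8 = 32

32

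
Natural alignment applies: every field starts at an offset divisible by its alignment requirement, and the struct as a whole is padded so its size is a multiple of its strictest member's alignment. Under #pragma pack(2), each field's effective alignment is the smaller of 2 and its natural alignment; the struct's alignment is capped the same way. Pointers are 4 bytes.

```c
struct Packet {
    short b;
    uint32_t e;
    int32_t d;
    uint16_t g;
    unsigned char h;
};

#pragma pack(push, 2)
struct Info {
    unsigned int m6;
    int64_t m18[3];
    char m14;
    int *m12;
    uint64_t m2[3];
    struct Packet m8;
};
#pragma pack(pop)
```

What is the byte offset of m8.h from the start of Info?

72

Packet: @0: b [2B, align 2] → 2; +2 pad (align 4); @4: e [4B, align 4] → 8; @8: d [4B, align 4] → 12; @12: g [2B, align 2] → 14; @14: h [1B, align 1] → 15; +1 tail pad (align 4); size 16, align 4
@0: m6 [4B, align 2] → 4
@4: m18 [24B, align 2] → 28
@28: m14 [1B, align 1] → 29
+1 pad (align 2)
@30: m12 [4B, align 2] → 34
@34: m2 [24B, align 2] → 58
@58: m8 [16B, align 2] → 74
within Packet: h at 14
58 + 14 = 72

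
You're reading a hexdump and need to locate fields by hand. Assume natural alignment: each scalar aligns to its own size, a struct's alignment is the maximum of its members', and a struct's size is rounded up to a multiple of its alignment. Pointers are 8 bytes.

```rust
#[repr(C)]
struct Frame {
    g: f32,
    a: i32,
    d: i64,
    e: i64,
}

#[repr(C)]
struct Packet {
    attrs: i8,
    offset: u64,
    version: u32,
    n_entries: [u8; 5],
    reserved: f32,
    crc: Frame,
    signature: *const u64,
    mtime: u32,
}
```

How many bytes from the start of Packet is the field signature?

56

Frame: g at 0 (size 4, align 4) → ends 4; a at 4 (size 4, align 4) → ends 8; d at 8 (size 8, align 8) → ends 16; e at 16 (size 8, align 8) → ends 24; total 24 bytes, alignment 8
attrs at 0 (size 1, align 1) → ends 1
pad 7 to align 8 for offset
offset at 8 (size 8, align 8) → ends 16
version at 16 (size 4, align 4) → ends 20
n_entries at 20 (size 5, align 1) → ends 25
pad 3 to align 4 for reserved
reserved at 28 (size 4, align 4) → ends 32
crc at 32 (size 24, align 8) → ends 56
signature at 56 (size 8, align 8) → ends 64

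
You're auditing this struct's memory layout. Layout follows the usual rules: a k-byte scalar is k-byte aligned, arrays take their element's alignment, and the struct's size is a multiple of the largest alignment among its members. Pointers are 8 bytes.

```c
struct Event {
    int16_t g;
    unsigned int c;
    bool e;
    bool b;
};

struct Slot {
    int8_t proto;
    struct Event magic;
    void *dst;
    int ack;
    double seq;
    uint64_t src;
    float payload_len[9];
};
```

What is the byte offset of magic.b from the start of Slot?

13

Event: @0: g [2B, align 2] → 2; +2 pad (align 4); @4: c [4B, align 4] → 8; @8: e [1B, align 1] → 9; @9: b [1B, align 1] → 10; +2 tail pad (align 4); size 12, align 4
@0: proto [1B, align 1] → 1
+3 pad (align 4)
@4: magic [12B, align 4] → 16
within Event: b at 9
4 + 9 = 13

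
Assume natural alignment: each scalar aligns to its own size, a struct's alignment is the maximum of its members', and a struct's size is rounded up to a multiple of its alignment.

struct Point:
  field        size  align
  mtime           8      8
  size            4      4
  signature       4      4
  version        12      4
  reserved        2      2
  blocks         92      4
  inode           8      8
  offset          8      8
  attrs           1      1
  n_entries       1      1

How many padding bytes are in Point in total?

mtime at 0 (size 8, align 8) → ends 8
size at 8 (size 4, align 4) → ends 12
signature at 12 (size 4, align 4) → ends 16
version at 16 (size 12, align 4) → ends 28
reserved at 28 (size 2, align 2) → ends 30
pad 2 to align 4 for blocks
blocks at 32 (size 92, align 4) → ends 124
pad 4 to align 8 for inode
inode at 128 (size 8, align 8) → ends 136
offset at 136 (size 8, align 8) → ends 144
attrs at 144 (size 1, align 1) → ends 145
n_entries at 145 (size 1, align 1) → ends 146
tail pad 6 to reach multiple of 8
total 152 bytes, alignment 8
data bytes 140, size 152 → padding 12

12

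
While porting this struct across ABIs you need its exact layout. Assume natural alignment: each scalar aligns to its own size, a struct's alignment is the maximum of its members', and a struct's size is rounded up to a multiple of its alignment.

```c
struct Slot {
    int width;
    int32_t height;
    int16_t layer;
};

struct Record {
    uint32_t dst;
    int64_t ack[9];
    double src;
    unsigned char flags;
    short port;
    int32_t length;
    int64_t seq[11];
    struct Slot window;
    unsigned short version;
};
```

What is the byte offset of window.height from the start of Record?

Slot: @0: width [4B, align 4] → 4; @4: height [4B, align 4] → 8; @8: layer [2B, align 2] → 10; +2 tail pad (align 4); size 12, align 4
@0: dst [4B, align 4] → 4
+4 pad (align 8)
@8: ack [72B, align 8] → 80
@80: src [8B, align 8] → 88
@88: flags [1B, align 1] → 89
+1 pad (align 2)
@90: port [2B, align 2] → 92
@92: length [4B, align 4] → 96
@96: seq [88B, align 8] → 184
@184: window [12B, align 4] → 196
within Slot: height at 4
184 + 4 = 188

188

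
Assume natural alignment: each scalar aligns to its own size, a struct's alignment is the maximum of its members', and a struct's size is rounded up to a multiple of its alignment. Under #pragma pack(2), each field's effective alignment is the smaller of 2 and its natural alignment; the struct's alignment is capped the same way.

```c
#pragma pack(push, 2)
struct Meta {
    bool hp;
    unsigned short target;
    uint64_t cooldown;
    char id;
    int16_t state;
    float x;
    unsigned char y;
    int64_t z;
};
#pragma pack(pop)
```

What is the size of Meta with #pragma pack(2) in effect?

0..1  hp  (1B, 1-aligned)
1..2  -- padding (1B)
2..4  target  (2B, 2-aligned)
4..12  cooldown  (8B, 2-aligned)
12..13  id  (1B, 1-aligned)
13..14  -- padding (1B)
14..16  state  (2B, 2-aligned)
16..20  x  (4B, 2-aligned)
20..21  y  (1B, 1-aligned)
21..22  -- padding (1B)
22..30  z  (8B, 2-aligned)
sizeof = 30, alignof = 2

30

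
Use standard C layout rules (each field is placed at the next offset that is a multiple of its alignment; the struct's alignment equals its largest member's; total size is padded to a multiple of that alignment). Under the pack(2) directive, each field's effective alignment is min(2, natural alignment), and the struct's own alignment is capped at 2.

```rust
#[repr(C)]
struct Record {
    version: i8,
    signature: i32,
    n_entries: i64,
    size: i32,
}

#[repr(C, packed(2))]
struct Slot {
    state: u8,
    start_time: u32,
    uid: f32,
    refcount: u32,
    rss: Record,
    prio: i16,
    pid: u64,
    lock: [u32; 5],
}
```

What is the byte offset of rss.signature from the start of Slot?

Record: @0: version [1B, align 1] → 1; +3 pad (align 4); @4: signature [4B, align 4] → 8; @8: n_entries [8B, align 8] → 16; @16: size [4B, align 4] → 20; +4 tail pad (align 8); size 24, align 8
@0: state [1B, align 1] → 1
+1 pad (align 2)
@2: start_time [4B, align 2] → 6
@6: uid [4B, align 2] → 10
@10: refcount [4B, align 2] → 14
@14: rss [24B, align 2] → 38
within Record: signature at 4
14 + 4 = 18

18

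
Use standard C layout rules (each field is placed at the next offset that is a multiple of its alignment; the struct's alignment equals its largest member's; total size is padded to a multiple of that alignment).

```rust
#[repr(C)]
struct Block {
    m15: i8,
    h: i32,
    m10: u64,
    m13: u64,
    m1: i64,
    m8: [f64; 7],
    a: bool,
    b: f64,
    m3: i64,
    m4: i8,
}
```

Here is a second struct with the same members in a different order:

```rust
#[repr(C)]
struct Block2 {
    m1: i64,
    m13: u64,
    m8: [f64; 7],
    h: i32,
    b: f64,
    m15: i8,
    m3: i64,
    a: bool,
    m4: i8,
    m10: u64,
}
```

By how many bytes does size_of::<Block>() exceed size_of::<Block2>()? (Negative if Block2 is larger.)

m15 at 0 (size 1, align 1) → ends 1
pad 3 to align 4 for h
h at 4 (size 4, align 4) → ends 8
m10 at 8 (size 8, align 8) → ends 16
m13 at 16 (size 8, align 8) → ends 24
m1 at 24 (size 8, align 8) → ends 32
m8 at 32 (size 56, align 8) → ends 88
a at 88 (size 1, align 1) → ends 89
pad 7 to align 8 for b
b at 96 (size 8, align 8) → ends 104
m3 at 104 (size 8, align 8) → ends 112
m4 at 112 (size 1, align 1) → ends 113
tail pad 7 to reach multiple of 8
total 120 bytes, alignment 8
— Block2 —
m1 at 0 (size 8, align 8) → ends 8
m13 at 8 (size 8, align 8) → ends 16
m8 at 16 (size 56, align 8) → ends 72
h at 72 (size 4, align 4) → ends 76
pad 4 to align 8 for b
b at 80 (size 8, align 8) → ends 88
m15 at 88 (size 1, align 1) → ends 89
pad 7 to align 8 for m3
m3 at 96 (size 8, align 8) → ends 104
a at 104 (size 1, align 1) → ends 105
m4 at 105 (size 1, align 1) → ends 106
pad 6 to align 8 for m10
m10 at 112 (size 8, align 8) → ends 120
total 120 bytes, alignment 8
120 − 120 = 0

0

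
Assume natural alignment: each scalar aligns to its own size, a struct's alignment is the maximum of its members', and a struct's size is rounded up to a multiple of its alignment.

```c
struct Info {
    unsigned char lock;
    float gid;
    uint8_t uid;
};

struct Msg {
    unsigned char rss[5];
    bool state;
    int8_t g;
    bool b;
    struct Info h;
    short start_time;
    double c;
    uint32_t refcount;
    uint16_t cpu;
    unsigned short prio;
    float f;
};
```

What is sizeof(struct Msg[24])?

Info: 0..1  lock  (1B, 1-aligned); 1..4  -- padding (3B); 4..8  gid  (4B, 4-aligned); 8..9  uid  (1B, 1-aligned); 9..12  -- tail padding (3B); sizeof = 12, alignof = 4
0..5  rss  (5B, 1-aligned)
5..6  state  (1B, 1-aligned)
6..7  g  (1B, 1-aligned)
7..8  b  (1B, 1-aligned)
8..20  h  (12B, 4-aligned)
20..22  start_time  (2B, 2-aligned)
22..24  -- padding (2B)
24..32  c  (8B, 8-aligned)
32..36  refcount  (4B, 4-aligned)
36..38  cpu  (2B, 2-aligned)
38..40  prio  (2B, 2-aligned)
40..44  f  (4B, 4-aligned)
44..48  -- tail padding (4B)
sizeof = 48, alignof = 8
array of 24: 24 × 48 = 1152

1152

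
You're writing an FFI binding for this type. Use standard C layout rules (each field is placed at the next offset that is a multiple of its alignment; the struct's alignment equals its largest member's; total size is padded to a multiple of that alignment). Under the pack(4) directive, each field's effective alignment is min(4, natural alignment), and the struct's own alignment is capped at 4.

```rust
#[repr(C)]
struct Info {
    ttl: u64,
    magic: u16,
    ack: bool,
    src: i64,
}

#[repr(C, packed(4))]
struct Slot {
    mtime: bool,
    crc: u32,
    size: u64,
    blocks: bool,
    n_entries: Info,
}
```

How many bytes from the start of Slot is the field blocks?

16

Info: @0: ttl [8B, align 8] → 8; @8: magic [2B, align 2] → 10; @10: ack [1B, align 1] → 11; +5 pad (align 8); @16: src [8B, align 8] → 24; size 24, align 8
@0: mtime [1B, align 1] → 1
+3 pad (align 4)
@4: crc [4B, align 4] → 8
@8: size [8B, align 4] → 16
@16: blocks [1B, align 1] → 17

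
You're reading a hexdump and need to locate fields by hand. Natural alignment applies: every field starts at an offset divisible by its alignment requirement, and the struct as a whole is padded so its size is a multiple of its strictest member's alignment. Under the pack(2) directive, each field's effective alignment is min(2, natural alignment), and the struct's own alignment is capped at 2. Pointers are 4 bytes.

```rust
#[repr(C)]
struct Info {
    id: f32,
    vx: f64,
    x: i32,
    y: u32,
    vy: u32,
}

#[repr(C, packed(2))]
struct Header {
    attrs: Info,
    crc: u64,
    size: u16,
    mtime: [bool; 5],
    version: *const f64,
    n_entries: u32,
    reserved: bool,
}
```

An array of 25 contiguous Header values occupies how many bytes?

1450

Info: 0..4  id  (4B, 4-aligned); 4..8  -- padding (4B); 8..16  vx  (8B, 8-aligned); 16..20  x  (4B, 4-aligned); 20..24  y  (4B, 4-aligned); 24..28  vy  (4B, 4-aligned); 28..32  -- tail padding (4B); sizeof = 32, alignof = 8
0..32  attrs  (32B, 2-aligned)
32..40  crc  (8B, 2-aligned)
40..42  size  (2B, 2-aligned)
42..47  mtime  (5B, 1-aligned)
47..48  -- padding (1B)
48..52  version  (4B, 2-aligned)
52..56  n_entries  (4B, 2-aligned)
56..57  reserved  (1B, 1-aligned)
57..58  -- tail padding (1B)
sizeof = 58, alignof = 2
array of 25: 25 × 58 = 1450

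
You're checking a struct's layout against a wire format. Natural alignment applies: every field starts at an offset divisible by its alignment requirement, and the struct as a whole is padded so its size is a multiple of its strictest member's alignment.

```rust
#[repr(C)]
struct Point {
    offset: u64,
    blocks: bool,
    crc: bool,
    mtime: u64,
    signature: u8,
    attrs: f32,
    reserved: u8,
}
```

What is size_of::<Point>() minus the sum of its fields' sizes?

16

@0: offset [8B, align 8] → 8
@8: blocks [1B, align 1] → 9
@9: crc [1B, align 1] → 10
+6 pad (align 8)
@16: mtime [8B, align 8] → 24
@24: signature [1B, align 1] → 25
+3 pad (align 4)
@28: attrs [4B, align 4] → 32
@32: reserved [1B, align 1] → 33
+7 tail pad (align 8)
size 40, align 8
data bytes 24, size 40 → padding 16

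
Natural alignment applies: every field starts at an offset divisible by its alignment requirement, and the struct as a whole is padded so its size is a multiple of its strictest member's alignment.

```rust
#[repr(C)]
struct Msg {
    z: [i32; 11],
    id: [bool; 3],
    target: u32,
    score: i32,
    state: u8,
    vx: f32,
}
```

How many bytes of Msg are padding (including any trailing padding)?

4

z at 0 (size 44, align 4) → ends 44
id at 44 (size 3, align 1) → ends 47
pad 1 to align 4 for target
target at 48 (size 4, align 4) → ends 52
score at 52 (size 4, align 4) → ends 56
state at 56 (size 1, align 1) → ends 57
pad 3 to align 4 for vx
vx at 60 (size 4, align 4) → ends 64
total 64 bytes, alignment 4
data bytes 60, size 64 → padding 4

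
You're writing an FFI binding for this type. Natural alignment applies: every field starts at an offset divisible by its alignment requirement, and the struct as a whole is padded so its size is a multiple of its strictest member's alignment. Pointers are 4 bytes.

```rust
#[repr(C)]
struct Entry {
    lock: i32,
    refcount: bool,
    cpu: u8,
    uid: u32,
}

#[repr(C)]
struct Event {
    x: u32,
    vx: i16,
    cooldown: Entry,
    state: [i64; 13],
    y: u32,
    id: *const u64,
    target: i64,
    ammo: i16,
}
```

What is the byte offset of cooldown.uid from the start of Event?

Entry: lock at 0 (size 4, align 4) → ends 4; refcount at 4 (size 1, align 1) → ends 5; cpu at 5 (size 1, align 1) → ends 6; pad 2 to align 4 for uid; uid at 8 (size 4, align 4) → ends 12; total 12 bytes, alignment 4
x at 0 (size 4, align 4) → ends 4
vx at 4 (size 2, align 2) → ends 6
pad 2 to align 4 for cooldown
cooldown at 8 (size 12, align 4) → ends 20
within Entry: uid at 8
8 + 8 = 16

16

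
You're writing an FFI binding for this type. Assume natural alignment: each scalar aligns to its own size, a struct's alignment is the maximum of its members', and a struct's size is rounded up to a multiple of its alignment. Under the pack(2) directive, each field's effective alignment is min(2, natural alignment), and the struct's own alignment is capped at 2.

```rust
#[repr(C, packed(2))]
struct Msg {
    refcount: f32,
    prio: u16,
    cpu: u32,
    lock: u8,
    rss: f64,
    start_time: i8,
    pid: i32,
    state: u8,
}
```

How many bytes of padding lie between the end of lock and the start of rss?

1

0..4  refcount  (4B, 2-aligned)
4..6  prio  (2B, 2-aligned)
6..10  cpu  (4B, 2-aligned)
10..11  lock  (1B, 1-aligned)
11..12  -- padding (1B)
12..20  rss  (8B, 2-aligned)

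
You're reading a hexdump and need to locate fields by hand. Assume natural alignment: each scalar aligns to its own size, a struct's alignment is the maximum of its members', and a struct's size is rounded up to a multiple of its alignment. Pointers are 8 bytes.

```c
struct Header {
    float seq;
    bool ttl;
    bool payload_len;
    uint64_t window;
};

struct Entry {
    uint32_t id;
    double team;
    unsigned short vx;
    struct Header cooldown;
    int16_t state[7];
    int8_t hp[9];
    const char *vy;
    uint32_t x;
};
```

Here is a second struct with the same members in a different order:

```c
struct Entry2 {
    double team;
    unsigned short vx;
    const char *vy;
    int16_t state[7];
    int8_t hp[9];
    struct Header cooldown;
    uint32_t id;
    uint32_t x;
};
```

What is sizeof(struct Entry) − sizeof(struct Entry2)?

8

Header: 0..4  seq  (4B, 4-aligned); 4..5  ttl  (1B, 1-aligned); 5..6  payload_len  (1B, 1-aligned); 6..8  -- padding (2B); 8..16  window  (8B, 8-aligned); sizeof = 16, alignof = 8
0..4  id  (4B, 4-aligned)
4..8  -- padding (4B)
8..16  team  (8B, 8-aligned)
16..18  vx  (2B, 2-aligned)
18..24  -- padding (6B)
24..40  cooldown  (16B, 8-aligned)
40..54  state  (14B, 2-aligned)
54..63  hp  (9B, 1-aligned)
63..64  -- padding (1B)
64..72  vy  (8B, 8-aligned)
72..76  x  (4B, 4-aligned)
76..80  -- tail padding (4B)
sizeof = 80, alignof = 8
— Entry2 —
0..8  team  (8B, 8-aligned)
8..10  vx  (2B, 2-aligned)
10..16  -- padding (6B)
16..24  vy  (8B, 8-aligned)
24..38  state  (14B, 2-aligned)
38..47  hp  (9B, 1-aligned)
47..48  -- padding (1B)
48..64  cooldown  (16B, 8-aligned)
64..68  id  (4B, 4-aligned)
68..72  x  (4B, 4-aligned)
sizeof = 72, alignof = 8
80 − 72 = 8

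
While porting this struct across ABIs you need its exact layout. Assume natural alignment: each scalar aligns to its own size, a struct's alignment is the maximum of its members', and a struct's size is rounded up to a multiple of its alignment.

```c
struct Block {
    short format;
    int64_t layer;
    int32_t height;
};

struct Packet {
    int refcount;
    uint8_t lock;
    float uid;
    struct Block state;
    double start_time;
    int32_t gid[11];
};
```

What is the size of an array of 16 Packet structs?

1536

Block: @0: format [2B, align 2] → 2; +6 pad (align 8); @8: layer [8B, align 8] → 16; @16: height [4B, align 4] → 20; +4 tail pad (align 8); size 24, align 8
@0: refcount [4B, align 4] → 4
@4: lock [1B, align 1] → 5
+3 pad (align 4)
@8: uid [4B, align 4] → 12
+4 pad (align 8)
@16: state [24B, align 8] → 40
@40: start_time [8B, align 8] → 48
@48: gid [44B, align 4] → 92
+4 tail pad (align 8)
size 96, align 8
array of 16: 16 × 96 = 1536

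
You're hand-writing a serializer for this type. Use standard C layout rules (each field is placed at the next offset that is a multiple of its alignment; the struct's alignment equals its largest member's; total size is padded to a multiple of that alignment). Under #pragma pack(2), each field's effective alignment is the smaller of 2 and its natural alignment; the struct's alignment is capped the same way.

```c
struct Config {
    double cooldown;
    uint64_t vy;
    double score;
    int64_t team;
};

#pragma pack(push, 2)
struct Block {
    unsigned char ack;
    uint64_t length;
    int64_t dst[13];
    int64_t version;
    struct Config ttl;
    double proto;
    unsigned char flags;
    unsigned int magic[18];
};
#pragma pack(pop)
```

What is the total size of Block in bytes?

Config: cooldown at 0 (size 8, align 8) → ends 8; vy at 8 (size 8, align 8) → ends 16; score at 16 (size 8, align 8) → ends 24; team at 24 (size 8, align 8) → ends 32; total 32 bytes, alignment 8
ack at 0 (size 1, align 1) → ends 1
pad 1 to align 2 for length
length at 2 (size 8, align 2) → ends 10
dst at 10 (size 104, align 2) → ends 114
version at 114 (size 8, align 2) → ends 122
ttl at 122 (size 32, align 2) → ends 154
proto at 154 (size 8, align 2) → ends 162
flags at 162 (size 1, align 1) → ends 163
pad 1 to align 2 for magic
magic at 164 (size 72, align 2) → ends 236
total 236 bytes, alignment 2

236 bytes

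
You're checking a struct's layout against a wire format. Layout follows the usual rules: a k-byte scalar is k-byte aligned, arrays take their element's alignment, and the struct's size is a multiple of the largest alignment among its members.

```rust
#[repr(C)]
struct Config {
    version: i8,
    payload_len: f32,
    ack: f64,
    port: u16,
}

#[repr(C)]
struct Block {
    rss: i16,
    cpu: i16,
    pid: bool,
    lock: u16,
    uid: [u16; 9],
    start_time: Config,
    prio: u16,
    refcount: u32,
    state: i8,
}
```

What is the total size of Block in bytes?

Config: @0: version [1B, align 1] → 1; +3 pad (align 4); @4: payload_len [4B, align 4] → 8; @8: ack [8B, align 8] → 16; @16: port [2B, align 2] → 18; +6 tail pad (align 8); size 24, align 8
@0: rss [2B, align 2] → 2
@2: cpu [2B, align 2] → 4
@4: pid [1B, align 1] → 5
+1 pad (align 2)
@6: lock [2B, align 2] → 8
@8: uid [18B, align 2] → 26
+6 pad (align 8)
@32: start_time [24B, align 8] → 56
@56: prio [2B, align 2] → 58
+2 pad (align 4)
@60: refcount [4B, align 4] → 64
@64: state [1B, align 1] → 65
+7 tail pad (align 8)
size 72, align 8

72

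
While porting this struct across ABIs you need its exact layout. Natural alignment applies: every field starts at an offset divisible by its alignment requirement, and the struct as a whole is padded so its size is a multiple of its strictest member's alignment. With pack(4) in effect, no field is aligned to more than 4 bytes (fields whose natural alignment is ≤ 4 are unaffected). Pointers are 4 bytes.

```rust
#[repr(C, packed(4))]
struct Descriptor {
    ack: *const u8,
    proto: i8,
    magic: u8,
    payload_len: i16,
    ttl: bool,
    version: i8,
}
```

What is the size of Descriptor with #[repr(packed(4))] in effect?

@0: ack [4B, align 4] → 4
@4: proto [1B, align 1] → 5
@5: magic [1B, align 1] → 6
@6: payload_len [2B, align 2] → 8
@8: ttl [1B, align 1] → 9
@9: version [1B, align 1] → 10
+2 tail pad (align 4)
size 12, align 4

12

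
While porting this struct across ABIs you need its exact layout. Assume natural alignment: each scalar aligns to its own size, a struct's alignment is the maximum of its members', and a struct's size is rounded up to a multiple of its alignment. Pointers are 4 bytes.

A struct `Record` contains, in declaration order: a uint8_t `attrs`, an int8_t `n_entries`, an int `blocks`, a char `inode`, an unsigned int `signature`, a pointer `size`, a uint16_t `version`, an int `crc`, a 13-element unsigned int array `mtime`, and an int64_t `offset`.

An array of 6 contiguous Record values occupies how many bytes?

@0: attrs [1B, align 1] → 1
@1: n_entries [1B, align 1] → 2
+2 pad (align 4)
@4: blocks [4B, align 4] → 8
@8: inode [1B, align 1] → 9
+3 pad (align 4)
@12: signature [4B, align 4] → 16
@16: size [4B, align 4] → 20
@20: version [2B, align 2] → 22
+2 pad (align 4)
@24: crc [4B, align 4] → 28
@28: mtime [52B, align 4] → 80
@80: offset [8B, align 8] → 88
size 88, align 8
array of 6: 6 × 88 = 528

528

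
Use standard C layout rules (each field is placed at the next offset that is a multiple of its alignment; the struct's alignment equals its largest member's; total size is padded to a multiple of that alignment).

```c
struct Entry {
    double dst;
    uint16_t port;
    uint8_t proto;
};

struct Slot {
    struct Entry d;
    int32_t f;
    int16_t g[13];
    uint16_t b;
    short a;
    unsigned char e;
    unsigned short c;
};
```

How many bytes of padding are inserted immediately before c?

1

Entry: @0: dst [8B, align 8] → 8; @8: port [2B, align 2] → 10; @10: proto [1B, align 1] → 11; +5 tail pad (align 8); size 16, align 8
@0: d [16B, align 8] → 16
@16: f [4B, align 4] → 20
@20: g [26B, align 2] → 46
@46: b [2B, align 2] → 48
@48: a [2B, align 2] → 50
@50: e [1B, align 1] → 51
+1 pad (align 2)
@52: c [2B, align 2] → 54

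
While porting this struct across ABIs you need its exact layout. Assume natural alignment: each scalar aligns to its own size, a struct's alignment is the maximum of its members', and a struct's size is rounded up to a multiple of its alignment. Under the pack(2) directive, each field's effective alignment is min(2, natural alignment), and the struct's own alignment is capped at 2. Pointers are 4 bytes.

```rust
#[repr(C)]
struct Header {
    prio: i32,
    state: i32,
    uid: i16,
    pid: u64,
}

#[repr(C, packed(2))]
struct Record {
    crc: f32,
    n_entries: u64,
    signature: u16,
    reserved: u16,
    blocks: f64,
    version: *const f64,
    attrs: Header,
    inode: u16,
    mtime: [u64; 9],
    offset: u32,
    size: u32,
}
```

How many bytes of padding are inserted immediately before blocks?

Header: 0..4  prio  (4B, 4-aligned); 4..8  state  (4B, 4-aligned); 8..10  uid  (2B, 2-aligned); 10..16  -- padding (6B); 16..24  pid  (8B, 8-aligned); sizeof = 24, alignof = 8
0..4  crc  (4B, 2-aligned)
4..12  n_entries  (8B, 2-aligned)
12..14  signature  (2B, 2-aligned)
14..16  reserved  (2B, 2-aligned)
16..24  blocks  (8B, 2-aligned)

0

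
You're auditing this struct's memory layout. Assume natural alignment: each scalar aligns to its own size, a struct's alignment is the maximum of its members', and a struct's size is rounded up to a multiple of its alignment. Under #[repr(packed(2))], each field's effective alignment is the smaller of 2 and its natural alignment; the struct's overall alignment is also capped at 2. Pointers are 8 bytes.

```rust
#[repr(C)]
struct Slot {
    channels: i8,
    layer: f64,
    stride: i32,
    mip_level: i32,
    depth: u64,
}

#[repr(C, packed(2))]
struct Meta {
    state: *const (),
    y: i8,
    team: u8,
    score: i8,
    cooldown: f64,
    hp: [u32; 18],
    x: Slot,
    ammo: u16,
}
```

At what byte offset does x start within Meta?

Slot: channels at 0 (size 1, align 1) → ends 1; pad 7 to align 8 for layer; layer at 8 (size 8, align 8) → ends 16; stride at 16 (size 4, align 4) → ends 20; mip_level at 20 (size 4, align 4) → ends 24; depth at 24 (size 8, align 8) → ends 32; total 32 bytes, alignment 8
state at 0 (size 8, align 2) → ends 8
y at 8 (size 1, align 1) → ends 9
team at 9 (size 1, align 1) → ends 10
score at 10 (size 1, align 1) → ends 11
pad 1 to align 2 for cooldown
cooldown at 12 (size 8, align 2) → ends 20
hp at 20 (size 72, align 2) → ends 92
x at 92 (size 32, align 2) → ends 124

92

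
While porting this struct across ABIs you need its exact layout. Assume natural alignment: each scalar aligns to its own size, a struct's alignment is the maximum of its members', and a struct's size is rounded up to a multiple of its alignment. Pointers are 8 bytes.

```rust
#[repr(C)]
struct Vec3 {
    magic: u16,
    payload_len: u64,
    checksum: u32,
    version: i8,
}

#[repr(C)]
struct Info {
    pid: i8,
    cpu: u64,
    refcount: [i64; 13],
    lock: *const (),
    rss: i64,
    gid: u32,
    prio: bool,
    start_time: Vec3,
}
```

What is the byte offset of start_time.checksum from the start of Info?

160

Vec3: @0: magic [2B, align 2] → 2; +6 pad (align 8); @8: payload_len [8B, align 8] → 16; @16: checksum [4B, align 4] → 20; @20: version [1B, align 1] → 21; +3 tail pad (align 8); size 24, align 8
@0: pid [1B, align 1] → 1
+7 pad (align 8)
@8: cpu [8B, align 8] → 16
@16: refcount [104B, align 8] → 120
@120: lock [8B, align 8] → 128
@128: rss [8B, align 8] → 136
@136: gid [4B, align 4] → 140
@140: prio [1B, align 1] → 141
+3 pad (align 8)
@144: start_time [24B, align 8] → 168
within Vec3: checksum at 16
144 + 16 = 160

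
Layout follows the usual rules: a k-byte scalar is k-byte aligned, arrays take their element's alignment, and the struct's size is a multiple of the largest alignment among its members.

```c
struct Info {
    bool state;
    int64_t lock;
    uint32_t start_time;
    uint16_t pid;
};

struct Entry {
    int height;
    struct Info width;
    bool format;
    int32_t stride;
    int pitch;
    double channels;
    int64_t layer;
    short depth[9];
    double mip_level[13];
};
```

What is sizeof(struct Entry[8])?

1536

Info: @0: state [1B, align 1] → 1; +7 pad (align 8); @8: lock [8B, align 8] → 16; @16: start_time [4B, align 4] → 20; @20: pid [2B, align 2] → 22; +2 tail pad (align 8); size 24, align 8
@0: height [4B, align 4] → 4
+4 pad (align 8)
@8: width [24B, align 8] → 32
@32: format [1B, align 1] → 33
+3 pad (align 4)
@36: stride [4B, align 4] → 40
@40: pitch [4B, align 4] → 44
+4 pad (align 8)
@48: channels [8B, align 8] → 56
@56: layer [8B, align 8] → 64
@64: depth [18B, align 2] → 82
+6 pad (align 8)
@88: mip_level [104B, align 8] → 192
size 192, align 8
array of 8: 8 × 192 = 1536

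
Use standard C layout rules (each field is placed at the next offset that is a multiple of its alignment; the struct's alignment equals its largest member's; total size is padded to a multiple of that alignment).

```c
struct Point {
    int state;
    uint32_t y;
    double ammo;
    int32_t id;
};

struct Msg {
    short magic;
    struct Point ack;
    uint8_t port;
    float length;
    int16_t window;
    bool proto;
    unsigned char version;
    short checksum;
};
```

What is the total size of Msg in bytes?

Point: state at 0 (size 4, align 4) → ends 4; y at 4 (size 4, align 4) → ends 8; ammo at 8 (size 8, align 8) → ends 16; id at 16 (size 4, align 4) → ends 20; tail pad 4 to reach multiple of 8; total 24 bytes, alignment 8
magic at 0 (size 2, align 2) → ends 2
pad 6 to align 8 for ack
ack at 8 (size 24, align 8) → ends 32
port at 32 (size 1, align 1) → ends 33
pad 3 to align 4 for length
length at 36 (size 4, align 4) → ends 40
window at 40 (size 2, align 2) → ends 42
proto at 42 (size 1, align 1) → ends 43
version at 43 (size 1, align 1) → ends 44
checksum at 44 (size 2, align 2) → ends 46
tail pad 2 to reach multiple of 8
total 48 bytes, alignment 8

48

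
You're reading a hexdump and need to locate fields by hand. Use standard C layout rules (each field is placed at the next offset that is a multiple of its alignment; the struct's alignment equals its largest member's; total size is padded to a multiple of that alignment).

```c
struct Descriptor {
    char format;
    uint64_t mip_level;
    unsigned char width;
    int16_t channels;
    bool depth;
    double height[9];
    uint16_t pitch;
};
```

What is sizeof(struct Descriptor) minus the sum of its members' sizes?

0..1  format  (1B, 1-aligned)
1..8  -- padding (7B)
8..16  mip_level  (8B, 8-aligned)
16..17  width  (1B, 1-aligned)
17..18  -- padding (1B)
18..20  channels  (2B, 2-aligned)
20..21  depth  (1B, 1-aligned)
21..24  -- padding (3B)
24..96  height  (72B, 8-aligned)
96..98  pitch  (2B, 2-aligned)
98..104  -- tail padding (6B)
sizeof = 104, alignof = 8
data bytes 87, size 104 → padding 17

17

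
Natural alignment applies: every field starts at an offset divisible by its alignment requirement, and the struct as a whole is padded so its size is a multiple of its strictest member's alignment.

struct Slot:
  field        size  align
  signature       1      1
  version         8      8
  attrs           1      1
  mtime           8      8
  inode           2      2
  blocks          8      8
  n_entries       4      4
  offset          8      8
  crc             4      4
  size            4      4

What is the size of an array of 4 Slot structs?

288

signature at 0 (size 1, align 1) → ends 1
pad 7 to align 8 for version
version at 8 (size 8, align 8) → ends 16
attrs at 16 (size 1, align 1) → ends 17
pad 7 to align 8 for mtime
mtime at 24 (size 8, align 8) → ends 32
inode at 32 (size 2, align 2) → ends 34
pad 6 to align 8 for blocks
blocks at 40 (size 8, align 8) → ends 48
n_entries at 48 (size 4, align 4) → ends 52
pad 4 to align 8 for offset
offset at 56 (size 8, align 8) → ends 64
crc at 64 (size 4, align 4) → ends 68
size at 68 (size 4, align 4) → ends 72
total 72 bytes, alignment 8
array of 4: 4 × 72 = 288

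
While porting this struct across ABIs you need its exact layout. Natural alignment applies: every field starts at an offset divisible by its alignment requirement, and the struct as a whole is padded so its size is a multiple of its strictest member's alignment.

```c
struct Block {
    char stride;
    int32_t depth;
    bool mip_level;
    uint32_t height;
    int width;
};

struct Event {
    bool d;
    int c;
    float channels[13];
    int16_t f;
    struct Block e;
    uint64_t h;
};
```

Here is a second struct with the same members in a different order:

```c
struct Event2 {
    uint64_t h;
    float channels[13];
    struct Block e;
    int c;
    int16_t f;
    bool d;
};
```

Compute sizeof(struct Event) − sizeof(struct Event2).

8

Block: @0: stride [1B, align 1] → 1; +3 pad (align 4); @4: depth [4B, align 4] → 8; @8: mip_level [1B, align 1] → 9; +3 pad (align 4); @12: height [4B, align 4] → 16; @16: width [4B, align 4] → 20; size 20, align 4
@0: d [1B, align 1] → 1
+3 pad (align 4)
@4: c [4B, align 4] → 8
@8: channels [52B, align 4] → 60
@60: f [2B, align 2] → 62
+2 pad (align 4)
@64: e [20B, align 4] → 84
+4 pad (align 8)
@88: h [8B, align 8] → 96
size 96, align 8
— Event2 —
@0: h [8B, align 8] → 8
@8: channels [52B, align 4] → 60
@60: e [20B, align 4] → 80
@80: c [4B, align 4] → 84
@84: f [2B, align 2] → 86
@86: d [1B, align 1] → 87
+1 tail pad (align 8)
size 88, align 8
96 − 88 = 8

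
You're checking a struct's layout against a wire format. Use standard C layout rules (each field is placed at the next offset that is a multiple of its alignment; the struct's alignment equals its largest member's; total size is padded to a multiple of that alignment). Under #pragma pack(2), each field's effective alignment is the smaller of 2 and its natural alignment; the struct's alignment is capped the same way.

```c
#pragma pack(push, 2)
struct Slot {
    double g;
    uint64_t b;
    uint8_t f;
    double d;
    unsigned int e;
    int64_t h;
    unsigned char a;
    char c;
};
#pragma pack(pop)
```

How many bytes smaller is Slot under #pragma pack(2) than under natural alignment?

16

natural layout:
  @0: g [8B, align 8] → 8
  @8: b [8B, align 8] → 16
  @16: f [1B, align 1] → 17
  +7 pad (align 8)
  @24: d [8B, align 8] → 32
  @32: e [4B, align 4] → 36
  +4 pad (align 8)
  @40: h [8B, align 8] → 48
  @48: a [1B, align 1] → 49
  @49: c [1B, align 1] → 50
  +6 tail pad (align 8)
  size 56, align 8
packed(2) layout:
  @0: g [8B, align 2] → 8
  @8: b [8B, align 2] → 16
  @16: f [1B, align 1] → 17
  +1 pad (align 2)
  @18: d [8B, align 2] → 26
  @26: e [4B, align 2] → 30
  @30: h [8B, align 2] → 38
  @38: a [1B, align 1] → 39
  @39: c [1B, align 1] → 40
  size 40, align 2
56 − 40 = 16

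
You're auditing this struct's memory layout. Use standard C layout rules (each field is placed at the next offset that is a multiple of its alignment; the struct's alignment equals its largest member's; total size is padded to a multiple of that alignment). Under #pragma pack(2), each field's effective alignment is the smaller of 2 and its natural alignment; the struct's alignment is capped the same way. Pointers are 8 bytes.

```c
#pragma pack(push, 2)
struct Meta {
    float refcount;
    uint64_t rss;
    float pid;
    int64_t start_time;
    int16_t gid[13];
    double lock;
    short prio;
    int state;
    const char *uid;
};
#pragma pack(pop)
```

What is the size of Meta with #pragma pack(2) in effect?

@0: refcount [4B, align 2] → 4
@4: rss [8B, align 2] → 12
@12: pid [4B, align 2] → 16
@16: start_time [8B, align 2] → 24
@24: gid [26B, align 2] → 50
@50: lock [8B, align 2] → 58
@58: prio [2B, align 2] → 60
@60: state [4B, align 2] → 64
@64: uid [8B, align 2] → 72
size 72, align 2

72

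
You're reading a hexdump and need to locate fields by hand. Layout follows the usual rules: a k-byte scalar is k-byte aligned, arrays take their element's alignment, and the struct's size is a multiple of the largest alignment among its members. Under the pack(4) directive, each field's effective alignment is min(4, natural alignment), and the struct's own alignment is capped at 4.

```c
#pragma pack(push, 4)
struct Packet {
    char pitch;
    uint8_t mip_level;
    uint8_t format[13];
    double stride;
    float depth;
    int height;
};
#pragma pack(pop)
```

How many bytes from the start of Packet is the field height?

pitch at 0 (size 1, align 1) → ends 1
mip_level at 1 (size 1, align 1) → ends 2
format at 2 (size 13, align 1) → ends 15
pad 1 to align 4 for stride
stride at 16 (size 8, align 4) → ends 24
depth at 24 (size 4, align 4) → ends 28
height at 28 (size 4, align 4) → ends 32

28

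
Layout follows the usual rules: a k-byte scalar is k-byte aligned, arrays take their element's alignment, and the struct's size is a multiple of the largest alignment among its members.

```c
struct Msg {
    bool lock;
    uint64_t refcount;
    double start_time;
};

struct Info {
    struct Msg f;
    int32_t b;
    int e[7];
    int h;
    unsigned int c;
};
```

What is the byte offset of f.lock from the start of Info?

0

Msg: @0: lock [1B, align 1] → 1; +7 pad (align 8); @8: refcount [8B, align 8] → 16; @16: start_time [8B, align 8] → 24; size 24, align 8
@0: f [24B, align 8] → 24
within Msg: lock at 0
0 + 0 = 0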